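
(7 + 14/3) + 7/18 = 217/18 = 12.06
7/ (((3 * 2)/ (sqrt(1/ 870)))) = 7 * sqrt(870)/ 5220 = 0.04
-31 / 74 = -0.42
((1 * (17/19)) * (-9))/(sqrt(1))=-153/19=-8.05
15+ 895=910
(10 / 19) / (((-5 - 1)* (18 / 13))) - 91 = -93431 / 1026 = -91.06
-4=-4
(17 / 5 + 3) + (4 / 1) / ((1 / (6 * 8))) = 198.40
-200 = -200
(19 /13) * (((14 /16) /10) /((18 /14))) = 931 /9360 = 0.10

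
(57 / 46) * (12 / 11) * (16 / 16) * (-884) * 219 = -66209832 / 253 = -261698.94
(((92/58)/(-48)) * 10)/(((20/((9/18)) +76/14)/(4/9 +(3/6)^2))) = -20125/3983904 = -0.01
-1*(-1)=1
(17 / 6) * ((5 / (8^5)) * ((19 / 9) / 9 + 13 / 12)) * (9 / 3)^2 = 36295 / 7077888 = 0.01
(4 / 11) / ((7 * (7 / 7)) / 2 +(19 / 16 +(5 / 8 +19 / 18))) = 576 / 10087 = 0.06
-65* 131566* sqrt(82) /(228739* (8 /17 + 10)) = -72690215* sqrt(82) /20357771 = -32.33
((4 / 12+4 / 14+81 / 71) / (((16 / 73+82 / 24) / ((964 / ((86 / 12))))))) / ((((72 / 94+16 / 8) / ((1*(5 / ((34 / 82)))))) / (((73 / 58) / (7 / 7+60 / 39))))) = 51951524363776 / 369125361605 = 140.74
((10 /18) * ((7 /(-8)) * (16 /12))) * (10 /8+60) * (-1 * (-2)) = -79.40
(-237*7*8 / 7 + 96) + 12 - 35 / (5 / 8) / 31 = -55484 / 31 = -1789.81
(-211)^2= 44521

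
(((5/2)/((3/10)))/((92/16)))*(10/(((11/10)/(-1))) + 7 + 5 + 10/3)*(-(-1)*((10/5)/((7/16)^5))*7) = 43201331200/5467077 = 7902.09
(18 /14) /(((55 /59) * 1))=531 /385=1.38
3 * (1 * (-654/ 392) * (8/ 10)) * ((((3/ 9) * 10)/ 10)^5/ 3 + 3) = -238492/ 19845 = -12.02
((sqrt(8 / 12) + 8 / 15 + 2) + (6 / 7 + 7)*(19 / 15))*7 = 7*sqrt(6) / 3 + 437 / 5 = 93.12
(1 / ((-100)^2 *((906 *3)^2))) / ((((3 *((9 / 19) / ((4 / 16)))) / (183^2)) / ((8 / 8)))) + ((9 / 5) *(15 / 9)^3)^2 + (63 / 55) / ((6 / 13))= 701391229401689 / 9751531680000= 71.93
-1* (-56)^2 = -3136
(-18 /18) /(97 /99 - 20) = 99 /1883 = 0.05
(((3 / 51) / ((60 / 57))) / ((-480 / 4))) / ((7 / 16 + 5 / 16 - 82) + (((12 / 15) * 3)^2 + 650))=-19 / 23440008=-0.00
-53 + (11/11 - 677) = -729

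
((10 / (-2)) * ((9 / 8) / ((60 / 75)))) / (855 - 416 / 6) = -675 / 75424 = -0.01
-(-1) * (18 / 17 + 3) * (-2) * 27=-3726 / 17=-219.18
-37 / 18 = -2.06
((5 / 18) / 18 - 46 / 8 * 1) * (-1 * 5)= 4645 / 162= 28.67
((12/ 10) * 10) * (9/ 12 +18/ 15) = 117/ 5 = 23.40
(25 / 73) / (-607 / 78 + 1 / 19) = -7410 / 167243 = -0.04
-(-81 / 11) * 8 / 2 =324 / 11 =29.45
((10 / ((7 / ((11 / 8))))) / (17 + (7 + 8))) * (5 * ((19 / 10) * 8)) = 1045 / 224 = 4.67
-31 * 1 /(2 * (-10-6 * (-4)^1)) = -31 /28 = -1.11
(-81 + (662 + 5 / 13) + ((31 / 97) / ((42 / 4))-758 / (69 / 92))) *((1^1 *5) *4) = -75780080 / 8827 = -8585.03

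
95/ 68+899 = 900.40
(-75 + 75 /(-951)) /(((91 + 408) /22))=-3.31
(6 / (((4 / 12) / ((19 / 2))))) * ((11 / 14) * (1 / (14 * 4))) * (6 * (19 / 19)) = 14.40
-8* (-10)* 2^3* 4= 2560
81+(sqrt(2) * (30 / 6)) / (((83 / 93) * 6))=155 * sqrt(2) / 166+81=82.32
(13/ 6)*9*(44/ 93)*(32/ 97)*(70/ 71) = 640640/ 213497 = 3.00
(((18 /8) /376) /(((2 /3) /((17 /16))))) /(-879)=-153 /14101504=-0.00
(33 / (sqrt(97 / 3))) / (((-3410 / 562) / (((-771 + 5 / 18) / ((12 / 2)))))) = 3898313 * sqrt(291) / 541260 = 122.86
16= 16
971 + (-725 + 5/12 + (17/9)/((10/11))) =44729/180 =248.49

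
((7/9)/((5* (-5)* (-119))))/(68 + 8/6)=1/265200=0.00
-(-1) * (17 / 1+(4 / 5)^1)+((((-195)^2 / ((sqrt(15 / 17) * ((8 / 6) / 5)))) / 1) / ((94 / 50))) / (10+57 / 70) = 89 / 5+33271875 * sqrt(255) / 71158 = 7484.41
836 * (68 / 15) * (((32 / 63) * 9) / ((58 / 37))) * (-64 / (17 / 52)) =-2163634.99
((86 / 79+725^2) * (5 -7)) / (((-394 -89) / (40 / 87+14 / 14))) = 1171912566 / 368851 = 3177.20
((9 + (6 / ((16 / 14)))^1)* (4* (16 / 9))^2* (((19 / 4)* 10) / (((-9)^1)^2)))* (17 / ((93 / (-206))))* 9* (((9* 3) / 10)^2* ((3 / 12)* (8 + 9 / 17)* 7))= -483081536 / 31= -15583275.35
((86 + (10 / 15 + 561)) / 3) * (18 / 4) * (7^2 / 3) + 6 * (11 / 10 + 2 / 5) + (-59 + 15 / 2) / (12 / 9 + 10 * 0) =380117 / 24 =15838.21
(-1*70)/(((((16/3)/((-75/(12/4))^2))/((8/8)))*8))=-65625/64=-1025.39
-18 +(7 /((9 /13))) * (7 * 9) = 619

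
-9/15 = -3/5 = -0.60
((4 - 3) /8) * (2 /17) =1 /68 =0.01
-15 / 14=-1.07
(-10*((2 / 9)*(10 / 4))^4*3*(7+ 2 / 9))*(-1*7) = 2843750 / 19683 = 144.48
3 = 3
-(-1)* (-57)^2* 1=3249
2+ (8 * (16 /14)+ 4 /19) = 1510 /133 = 11.35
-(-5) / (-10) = -1 / 2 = -0.50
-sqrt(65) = -8.06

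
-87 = -87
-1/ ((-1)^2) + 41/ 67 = -26/ 67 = -0.39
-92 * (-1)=92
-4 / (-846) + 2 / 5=856 / 2115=0.40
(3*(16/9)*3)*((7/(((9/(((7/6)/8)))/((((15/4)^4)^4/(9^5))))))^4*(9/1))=14947279782271207827781811516842935816384851932525634765625/1393796574908163946345982392040522594123776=10724147304821775.15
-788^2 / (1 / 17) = -10556048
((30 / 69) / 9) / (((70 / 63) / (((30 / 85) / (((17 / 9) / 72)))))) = 3888 / 6647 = 0.58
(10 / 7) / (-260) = -1 / 182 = -0.01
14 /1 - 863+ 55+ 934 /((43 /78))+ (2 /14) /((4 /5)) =900.41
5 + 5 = 10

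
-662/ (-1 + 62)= -662/ 61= -10.85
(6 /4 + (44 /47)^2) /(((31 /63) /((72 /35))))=3401676 /342395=9.93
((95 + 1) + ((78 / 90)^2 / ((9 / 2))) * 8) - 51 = 46.34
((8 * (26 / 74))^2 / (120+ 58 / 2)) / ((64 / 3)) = 507 / 203981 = 0.00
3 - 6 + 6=3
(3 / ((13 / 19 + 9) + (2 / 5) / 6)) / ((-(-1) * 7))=855 / 19453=0.04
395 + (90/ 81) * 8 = 3635/ 9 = 403.89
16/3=5.33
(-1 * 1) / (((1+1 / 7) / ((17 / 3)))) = -119 / 24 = -4.96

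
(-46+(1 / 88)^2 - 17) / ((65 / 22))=-487871 / 22880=-21.32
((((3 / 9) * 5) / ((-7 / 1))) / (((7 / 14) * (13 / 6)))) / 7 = -20 / 637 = -0.03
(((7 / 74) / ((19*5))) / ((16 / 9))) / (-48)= -21 / 1799680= -0.00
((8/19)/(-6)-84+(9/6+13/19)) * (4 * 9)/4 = -28005/38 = -736.97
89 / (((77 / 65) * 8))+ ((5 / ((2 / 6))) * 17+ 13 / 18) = 265.11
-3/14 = -0.21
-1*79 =-79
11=11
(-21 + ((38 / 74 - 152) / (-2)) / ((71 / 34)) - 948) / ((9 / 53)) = -129864734 / 23643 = -5492.74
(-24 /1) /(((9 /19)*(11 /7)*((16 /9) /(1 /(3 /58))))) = -3857 /11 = -350.64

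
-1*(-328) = 328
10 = 10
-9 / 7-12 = -93 / 7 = -13.29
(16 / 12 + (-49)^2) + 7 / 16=115333 / 48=2402.77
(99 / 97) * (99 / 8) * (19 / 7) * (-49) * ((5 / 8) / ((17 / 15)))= -97764975 / 105536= -926.37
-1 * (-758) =758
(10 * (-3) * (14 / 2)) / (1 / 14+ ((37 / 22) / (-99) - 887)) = 800415 / 3380593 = 0.24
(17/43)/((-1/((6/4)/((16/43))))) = -1.59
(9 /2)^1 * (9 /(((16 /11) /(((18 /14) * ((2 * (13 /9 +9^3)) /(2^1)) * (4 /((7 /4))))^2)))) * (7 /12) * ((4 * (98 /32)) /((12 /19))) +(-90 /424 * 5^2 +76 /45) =96940796042939 /66780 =1451644145.60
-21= -21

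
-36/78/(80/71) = -213/520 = -0.41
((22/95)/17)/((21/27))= 0.02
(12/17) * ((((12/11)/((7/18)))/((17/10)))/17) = 25920/378301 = 0.07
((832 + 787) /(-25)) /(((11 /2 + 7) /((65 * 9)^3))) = -5186022894 /5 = -1037204578.80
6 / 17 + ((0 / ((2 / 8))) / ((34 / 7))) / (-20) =6 / 17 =0.35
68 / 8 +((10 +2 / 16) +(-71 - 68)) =-963 / 8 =-120.38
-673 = -673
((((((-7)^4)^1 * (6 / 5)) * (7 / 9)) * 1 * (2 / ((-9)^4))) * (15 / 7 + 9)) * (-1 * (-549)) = 15231944 / 3645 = 4178.86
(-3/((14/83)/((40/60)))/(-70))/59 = 83/28910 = 0.00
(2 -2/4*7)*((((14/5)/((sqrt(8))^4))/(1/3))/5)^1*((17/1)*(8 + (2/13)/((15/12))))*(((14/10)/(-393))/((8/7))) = 577269/34060000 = 0.02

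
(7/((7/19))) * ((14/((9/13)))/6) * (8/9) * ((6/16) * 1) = 1729/81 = 21.35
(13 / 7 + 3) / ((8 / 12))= 7.29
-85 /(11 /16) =-1360 /11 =-123.64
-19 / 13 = -1.46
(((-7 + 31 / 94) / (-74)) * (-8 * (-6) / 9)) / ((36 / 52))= 0.69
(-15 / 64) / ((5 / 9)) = -27 / 64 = -0.42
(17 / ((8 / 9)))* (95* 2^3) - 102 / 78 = 188938 / 13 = 14533.69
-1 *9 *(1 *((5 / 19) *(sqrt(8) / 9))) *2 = -1.49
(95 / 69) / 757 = 95 / 52233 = 0.00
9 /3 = 3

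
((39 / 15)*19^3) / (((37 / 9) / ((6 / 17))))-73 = 4585433 / 3145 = 1458.01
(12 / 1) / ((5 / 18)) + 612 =3276 / 5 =655.20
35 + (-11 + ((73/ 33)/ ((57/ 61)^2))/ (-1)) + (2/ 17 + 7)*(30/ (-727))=28055967715/ 1325094903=21.17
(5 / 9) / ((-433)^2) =5 / 1687401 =0.00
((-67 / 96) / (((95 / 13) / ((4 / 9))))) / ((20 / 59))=-51389 / 410400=-0.13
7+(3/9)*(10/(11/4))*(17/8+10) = 716/33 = 21.70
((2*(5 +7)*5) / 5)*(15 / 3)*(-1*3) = -360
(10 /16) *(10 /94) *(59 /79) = 1475 /29704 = 0.05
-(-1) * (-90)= -90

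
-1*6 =-6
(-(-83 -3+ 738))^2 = 425104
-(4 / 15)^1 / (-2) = 2 / 15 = 0.13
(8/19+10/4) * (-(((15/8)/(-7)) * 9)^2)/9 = -224775/119168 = -1.89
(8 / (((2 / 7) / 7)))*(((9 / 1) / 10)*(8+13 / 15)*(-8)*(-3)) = 938448 / 25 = 37537.92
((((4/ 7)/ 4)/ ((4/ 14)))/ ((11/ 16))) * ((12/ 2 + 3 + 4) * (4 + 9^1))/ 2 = 676/ 11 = 61.45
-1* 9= -9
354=354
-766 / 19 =-40.32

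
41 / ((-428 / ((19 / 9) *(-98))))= 38171 / 1926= 19.82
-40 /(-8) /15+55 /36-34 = -1157 /36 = -32.14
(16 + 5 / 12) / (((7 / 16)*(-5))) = -788 / 105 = -7.50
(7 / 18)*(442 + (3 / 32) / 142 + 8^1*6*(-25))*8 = -2358.22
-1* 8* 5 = -40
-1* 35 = -35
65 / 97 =0.67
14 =14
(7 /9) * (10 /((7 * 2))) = 5 /9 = 0.56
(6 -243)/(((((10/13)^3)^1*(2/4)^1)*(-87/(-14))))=-1214941/7250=-167.58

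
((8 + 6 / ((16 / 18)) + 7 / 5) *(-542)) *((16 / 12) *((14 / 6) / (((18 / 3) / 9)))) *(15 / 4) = -612731 / 4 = -153182.75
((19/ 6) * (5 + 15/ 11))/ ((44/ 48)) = 2660/ 121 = 21.98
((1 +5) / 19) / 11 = 6 / 209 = 0.03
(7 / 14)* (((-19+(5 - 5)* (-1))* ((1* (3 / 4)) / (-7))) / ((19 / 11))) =33 / 56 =0.59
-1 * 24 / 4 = -6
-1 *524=-524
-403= -403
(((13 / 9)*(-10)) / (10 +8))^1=-65 / 81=-0.80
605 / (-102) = -605 / 102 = -5.93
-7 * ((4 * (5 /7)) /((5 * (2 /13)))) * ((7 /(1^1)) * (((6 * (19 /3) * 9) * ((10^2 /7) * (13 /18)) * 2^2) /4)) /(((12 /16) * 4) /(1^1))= -642200 /3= -214066.67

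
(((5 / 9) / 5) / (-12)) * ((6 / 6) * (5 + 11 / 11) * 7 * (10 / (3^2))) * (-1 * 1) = 35 / 81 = 0.43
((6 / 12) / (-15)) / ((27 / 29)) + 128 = 103651 / 810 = 127.96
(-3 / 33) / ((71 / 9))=-0.01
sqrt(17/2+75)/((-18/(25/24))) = -25*sqrt(334)/864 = -0.53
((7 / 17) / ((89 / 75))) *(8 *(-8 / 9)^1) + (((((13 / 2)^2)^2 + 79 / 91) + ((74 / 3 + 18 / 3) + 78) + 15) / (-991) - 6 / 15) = -52333788751 / 10915508240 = -4.79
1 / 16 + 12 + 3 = 241 / 16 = 15.06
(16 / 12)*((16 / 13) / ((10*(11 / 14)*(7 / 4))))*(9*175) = 26880 / 143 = 187.97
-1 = -1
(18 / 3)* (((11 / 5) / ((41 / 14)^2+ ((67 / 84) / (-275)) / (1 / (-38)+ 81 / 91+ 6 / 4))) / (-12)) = -5425035 / 42292111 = -0.13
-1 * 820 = -820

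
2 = 2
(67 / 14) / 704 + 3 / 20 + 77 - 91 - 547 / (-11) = 1768367 / 49280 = 35.88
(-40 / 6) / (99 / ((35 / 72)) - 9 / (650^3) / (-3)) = -38447500000 / 1174516200063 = -0.03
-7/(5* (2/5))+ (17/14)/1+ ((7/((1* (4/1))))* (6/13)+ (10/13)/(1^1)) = -129/182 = -0.71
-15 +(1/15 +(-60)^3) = -3240224/15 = -216014.93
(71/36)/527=71/18972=0.00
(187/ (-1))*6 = -1122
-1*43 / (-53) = 43 / 53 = 0.81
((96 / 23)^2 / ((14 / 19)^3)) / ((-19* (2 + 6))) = -51984 / 181447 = -0.29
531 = 531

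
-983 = -983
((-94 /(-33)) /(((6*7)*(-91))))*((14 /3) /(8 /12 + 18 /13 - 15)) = 94 /349965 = 0.00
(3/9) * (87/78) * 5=1.86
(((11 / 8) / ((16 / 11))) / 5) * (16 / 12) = 121 / 480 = 0.25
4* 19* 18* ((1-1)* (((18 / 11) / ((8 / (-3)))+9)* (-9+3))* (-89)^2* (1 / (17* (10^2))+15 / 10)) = 0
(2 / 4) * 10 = 5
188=188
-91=-91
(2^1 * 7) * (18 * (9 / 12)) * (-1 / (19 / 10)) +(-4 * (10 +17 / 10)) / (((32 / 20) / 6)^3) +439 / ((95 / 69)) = -6835713 / 3040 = -2248.59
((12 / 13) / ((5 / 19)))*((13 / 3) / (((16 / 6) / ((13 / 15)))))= 4.94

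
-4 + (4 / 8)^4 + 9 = 81 / 16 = 5.06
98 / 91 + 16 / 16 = 27 / 13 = 2.08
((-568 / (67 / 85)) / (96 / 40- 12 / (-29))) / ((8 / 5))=-257375 / 1608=-160.06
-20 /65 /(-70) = 0.00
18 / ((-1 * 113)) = -18 / 113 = -0.16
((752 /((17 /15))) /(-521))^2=127238400 /78446449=1.62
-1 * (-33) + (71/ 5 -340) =-1464/ 5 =-292.80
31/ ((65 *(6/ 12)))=62/ 65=0.95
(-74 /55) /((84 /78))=-481 /385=-1.25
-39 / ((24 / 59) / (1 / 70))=-767 / 560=-1.37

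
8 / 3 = 2.67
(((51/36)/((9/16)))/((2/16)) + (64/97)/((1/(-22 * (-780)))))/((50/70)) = 15879.09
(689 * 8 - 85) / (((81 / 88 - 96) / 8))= -1273536 / 2789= -456.63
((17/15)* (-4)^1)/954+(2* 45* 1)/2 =321941/7155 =45.00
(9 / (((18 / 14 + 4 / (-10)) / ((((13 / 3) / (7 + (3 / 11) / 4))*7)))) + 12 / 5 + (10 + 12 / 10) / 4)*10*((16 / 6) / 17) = 2214368 / 28923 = 76.56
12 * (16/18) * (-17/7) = -25.90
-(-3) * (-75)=-225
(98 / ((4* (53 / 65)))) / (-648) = -3185 / 68688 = -0.05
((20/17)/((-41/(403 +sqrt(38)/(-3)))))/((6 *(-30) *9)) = 403/56457 - sqrt(38)/169371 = 0.01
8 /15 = 0.53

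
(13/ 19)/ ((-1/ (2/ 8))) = -0.17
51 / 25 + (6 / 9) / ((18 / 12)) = 559 / 225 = 2.48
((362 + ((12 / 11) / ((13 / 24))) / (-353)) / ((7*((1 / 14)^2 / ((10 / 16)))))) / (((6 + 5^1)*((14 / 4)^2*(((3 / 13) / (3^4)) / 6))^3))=2100700793478643200 / 717877391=2926266824.69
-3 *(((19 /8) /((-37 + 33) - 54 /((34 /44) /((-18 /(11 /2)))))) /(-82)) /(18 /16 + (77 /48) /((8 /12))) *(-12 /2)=-2907 /4424515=-0.00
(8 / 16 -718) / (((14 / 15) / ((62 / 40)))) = -19065 / 16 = -1191.56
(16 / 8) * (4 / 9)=8 / 9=0.89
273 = 273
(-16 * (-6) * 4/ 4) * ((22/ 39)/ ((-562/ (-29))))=10208/ 3653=2.79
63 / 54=7 / 6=1.17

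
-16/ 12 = -4/ 3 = -1.33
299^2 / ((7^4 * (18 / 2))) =89401 / 21609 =4.14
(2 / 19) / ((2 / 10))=10 / 19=0.53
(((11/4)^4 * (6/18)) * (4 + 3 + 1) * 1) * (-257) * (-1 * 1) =3762737/96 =39195.18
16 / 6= 8 / 3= 2.67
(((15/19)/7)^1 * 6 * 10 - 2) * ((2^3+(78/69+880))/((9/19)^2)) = 246340700/13041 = 18889.71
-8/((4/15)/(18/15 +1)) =-66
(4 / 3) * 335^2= 149633.33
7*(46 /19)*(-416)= -133952 /19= -7050.11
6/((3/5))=10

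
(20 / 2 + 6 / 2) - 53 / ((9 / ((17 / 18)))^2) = 325855 / 26244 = 12.42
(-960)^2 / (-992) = -28800 / 31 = -929.03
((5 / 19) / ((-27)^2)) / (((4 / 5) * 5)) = 5 / 55404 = 0.00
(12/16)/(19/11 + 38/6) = 0.09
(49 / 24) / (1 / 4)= 49 / 6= 8.17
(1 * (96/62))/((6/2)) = 16/31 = 0.52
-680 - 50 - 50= -780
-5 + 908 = 903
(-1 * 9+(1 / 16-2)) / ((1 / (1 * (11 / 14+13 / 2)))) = -1275 / 16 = -79.69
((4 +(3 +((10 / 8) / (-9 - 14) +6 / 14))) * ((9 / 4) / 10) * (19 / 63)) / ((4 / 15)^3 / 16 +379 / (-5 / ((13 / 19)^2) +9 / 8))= -0.01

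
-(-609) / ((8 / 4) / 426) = 129717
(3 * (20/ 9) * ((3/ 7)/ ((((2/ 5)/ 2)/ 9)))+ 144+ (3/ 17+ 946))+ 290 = 179541/ 119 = 1508.75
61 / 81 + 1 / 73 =0.77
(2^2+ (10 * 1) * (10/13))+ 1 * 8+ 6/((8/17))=1687/52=32.44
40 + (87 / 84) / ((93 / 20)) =26185 / 651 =40.22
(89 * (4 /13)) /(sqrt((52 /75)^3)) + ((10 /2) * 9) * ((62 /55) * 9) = 33375 * sqrt(39) /4394 + 5022 /11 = 503.98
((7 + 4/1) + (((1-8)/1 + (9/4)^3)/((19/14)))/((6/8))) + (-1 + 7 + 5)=26.31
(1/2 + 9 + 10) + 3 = 45/2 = 22.50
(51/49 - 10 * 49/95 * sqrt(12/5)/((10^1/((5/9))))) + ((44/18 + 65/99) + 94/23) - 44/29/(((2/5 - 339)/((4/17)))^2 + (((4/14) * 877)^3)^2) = 7.78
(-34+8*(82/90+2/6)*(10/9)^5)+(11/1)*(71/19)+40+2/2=655977074/10097379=64.97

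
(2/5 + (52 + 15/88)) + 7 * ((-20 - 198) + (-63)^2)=11576211/440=26309.57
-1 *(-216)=216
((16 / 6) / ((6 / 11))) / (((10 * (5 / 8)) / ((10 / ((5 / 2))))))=704 / 225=3.13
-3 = -3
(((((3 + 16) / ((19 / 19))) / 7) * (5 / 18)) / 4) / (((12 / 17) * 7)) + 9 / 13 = 402019 / 550368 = 0.73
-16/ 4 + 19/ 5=-1/ 5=-0.20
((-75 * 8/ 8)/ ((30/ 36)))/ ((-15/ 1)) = 6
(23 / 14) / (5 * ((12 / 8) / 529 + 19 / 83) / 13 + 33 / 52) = 26256386 / 11567087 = 2.27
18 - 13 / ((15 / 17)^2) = 293 / 225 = 1.30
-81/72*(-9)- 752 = -5935/8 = -741.88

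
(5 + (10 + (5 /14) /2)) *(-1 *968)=-102850 /7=-14692.86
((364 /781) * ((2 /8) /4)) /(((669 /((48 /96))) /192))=728 /174163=0.00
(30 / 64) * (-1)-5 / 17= -415 / 544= -0.76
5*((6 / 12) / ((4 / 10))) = 25 / 4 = 6.25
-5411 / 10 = -541.10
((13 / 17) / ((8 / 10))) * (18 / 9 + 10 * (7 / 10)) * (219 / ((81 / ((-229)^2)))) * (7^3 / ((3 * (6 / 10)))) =232433450.26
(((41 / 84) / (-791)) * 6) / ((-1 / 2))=41 / 5537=0.01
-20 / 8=-5 / 2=-2.50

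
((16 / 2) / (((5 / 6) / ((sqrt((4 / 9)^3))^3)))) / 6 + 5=496171 / 98415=5.04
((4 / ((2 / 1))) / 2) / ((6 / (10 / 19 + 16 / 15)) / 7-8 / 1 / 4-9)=-1589 / 16624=-0.10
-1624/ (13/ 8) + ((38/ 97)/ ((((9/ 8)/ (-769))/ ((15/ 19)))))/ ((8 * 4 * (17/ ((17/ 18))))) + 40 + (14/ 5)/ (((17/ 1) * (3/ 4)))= -11107523669/ 11575980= -959.53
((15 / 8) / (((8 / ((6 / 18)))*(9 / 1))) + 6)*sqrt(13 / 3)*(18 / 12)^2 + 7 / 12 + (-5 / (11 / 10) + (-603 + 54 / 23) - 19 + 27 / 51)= -32158657 / 51612 + 3461*sqrt(39) / 768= -594.94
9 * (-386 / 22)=-1737 / 11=-157.91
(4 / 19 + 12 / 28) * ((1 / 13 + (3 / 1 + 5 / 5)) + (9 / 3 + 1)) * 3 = 3825 / 247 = 15.49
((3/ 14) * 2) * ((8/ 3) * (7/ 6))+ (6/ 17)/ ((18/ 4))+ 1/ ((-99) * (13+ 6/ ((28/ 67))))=909770/ 644589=1.41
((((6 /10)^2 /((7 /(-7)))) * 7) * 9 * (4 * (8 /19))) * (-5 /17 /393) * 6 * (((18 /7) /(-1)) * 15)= -279936 /42313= -6.62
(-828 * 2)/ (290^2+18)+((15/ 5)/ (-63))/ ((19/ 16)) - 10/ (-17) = 150759038/ 285286197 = 0.53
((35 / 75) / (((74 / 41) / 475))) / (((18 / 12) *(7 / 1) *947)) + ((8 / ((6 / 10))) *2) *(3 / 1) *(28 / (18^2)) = 19656895 / 2838159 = 6.93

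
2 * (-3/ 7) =-6/ 7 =-0.86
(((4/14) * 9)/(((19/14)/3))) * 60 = 6480/19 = 341.05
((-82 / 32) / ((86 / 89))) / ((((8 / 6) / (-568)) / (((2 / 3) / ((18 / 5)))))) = 1295395 / 6192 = 209.20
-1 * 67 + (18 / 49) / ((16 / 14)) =-1867 / 28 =-66.68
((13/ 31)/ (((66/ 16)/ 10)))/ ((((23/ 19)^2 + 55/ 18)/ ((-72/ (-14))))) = 81095040/ 70122899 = 1.16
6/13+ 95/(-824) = 0.35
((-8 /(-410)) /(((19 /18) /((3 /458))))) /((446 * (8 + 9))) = 54 /3381401405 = 0.00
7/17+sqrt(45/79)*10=7.96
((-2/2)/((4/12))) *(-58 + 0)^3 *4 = 2341344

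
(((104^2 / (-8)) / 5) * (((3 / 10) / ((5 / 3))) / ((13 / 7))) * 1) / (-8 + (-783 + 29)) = 546 / 15875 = 0.03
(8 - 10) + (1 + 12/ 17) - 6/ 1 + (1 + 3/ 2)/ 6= -1199/ 204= -5.88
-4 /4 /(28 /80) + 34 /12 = -1 /42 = -0.02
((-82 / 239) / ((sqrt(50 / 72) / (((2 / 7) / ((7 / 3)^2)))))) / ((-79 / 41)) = 0.01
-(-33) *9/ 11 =27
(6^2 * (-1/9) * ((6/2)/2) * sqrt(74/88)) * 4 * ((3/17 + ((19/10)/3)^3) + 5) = -2492603 * sqrt(407)/420750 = -119.52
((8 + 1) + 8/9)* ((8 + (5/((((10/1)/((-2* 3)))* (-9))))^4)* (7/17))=404327/12393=32.63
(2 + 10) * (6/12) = 6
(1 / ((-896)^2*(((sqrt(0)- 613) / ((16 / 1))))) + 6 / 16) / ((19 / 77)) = 126876277 / 83485696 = 1.52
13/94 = 0.14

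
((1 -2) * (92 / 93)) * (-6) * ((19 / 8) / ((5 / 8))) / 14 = 1748 / 1085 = 1.61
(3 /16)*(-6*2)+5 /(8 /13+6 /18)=447 /148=3.02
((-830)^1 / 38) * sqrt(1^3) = -415 / 19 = -21.84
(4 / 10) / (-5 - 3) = -1 / 20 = -0.05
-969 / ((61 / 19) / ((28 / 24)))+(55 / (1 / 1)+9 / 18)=-18094 / 61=-296.62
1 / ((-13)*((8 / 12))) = -3 / 26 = -0.12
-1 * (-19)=19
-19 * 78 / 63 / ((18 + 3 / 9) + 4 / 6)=-26 / 21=-1.24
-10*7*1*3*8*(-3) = 5040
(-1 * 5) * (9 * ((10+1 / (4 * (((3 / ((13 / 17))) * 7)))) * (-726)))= 77825385 / 238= 326997.42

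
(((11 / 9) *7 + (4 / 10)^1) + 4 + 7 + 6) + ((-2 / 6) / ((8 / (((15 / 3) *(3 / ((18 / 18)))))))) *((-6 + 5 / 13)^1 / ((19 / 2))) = 26.32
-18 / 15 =-6 / 5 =-1.20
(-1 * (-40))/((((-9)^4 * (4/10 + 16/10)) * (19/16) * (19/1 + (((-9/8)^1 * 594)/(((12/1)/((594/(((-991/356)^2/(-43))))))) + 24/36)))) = 62853184/4494824936198109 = 0.00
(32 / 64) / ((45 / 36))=2 / 5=0.40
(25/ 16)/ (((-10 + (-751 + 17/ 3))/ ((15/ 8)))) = -1125/ 290048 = -0.00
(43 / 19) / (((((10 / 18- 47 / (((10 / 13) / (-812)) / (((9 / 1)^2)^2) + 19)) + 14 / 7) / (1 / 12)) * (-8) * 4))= -84875575413 / 1179046482304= -0.07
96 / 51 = 32 / 17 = 1.88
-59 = -59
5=5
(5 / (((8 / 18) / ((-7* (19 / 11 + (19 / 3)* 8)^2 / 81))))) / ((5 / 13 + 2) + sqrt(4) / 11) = -1360195655 / 1307988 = -1039.91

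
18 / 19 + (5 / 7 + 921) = 122714 / 133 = 922.66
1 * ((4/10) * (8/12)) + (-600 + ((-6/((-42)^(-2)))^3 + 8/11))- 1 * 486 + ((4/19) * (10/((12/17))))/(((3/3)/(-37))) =-1238984246504828/1045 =-1185630857899.36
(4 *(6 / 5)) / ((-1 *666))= -4 / 555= -0.01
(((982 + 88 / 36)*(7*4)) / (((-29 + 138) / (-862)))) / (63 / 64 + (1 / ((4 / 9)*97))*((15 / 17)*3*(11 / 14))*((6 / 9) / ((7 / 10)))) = -1105848743229440 / 5226829803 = -211571.60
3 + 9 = 12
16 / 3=5.33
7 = 7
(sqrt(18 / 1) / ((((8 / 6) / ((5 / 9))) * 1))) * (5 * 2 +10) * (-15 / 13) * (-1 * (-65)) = -1875 * sqrt(2) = -2651.65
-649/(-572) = 59/52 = 1.13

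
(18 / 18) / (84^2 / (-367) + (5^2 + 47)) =367 / 19368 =0.02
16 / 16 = 1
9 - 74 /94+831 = 839.21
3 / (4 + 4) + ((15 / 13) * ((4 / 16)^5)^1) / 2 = 9999 / 26624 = 0.38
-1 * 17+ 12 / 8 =-31 / 2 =-15.50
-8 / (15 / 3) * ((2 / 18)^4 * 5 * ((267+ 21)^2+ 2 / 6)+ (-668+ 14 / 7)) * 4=379670816 / 98415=3857.86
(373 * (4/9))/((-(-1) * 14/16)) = 11936/63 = 189.46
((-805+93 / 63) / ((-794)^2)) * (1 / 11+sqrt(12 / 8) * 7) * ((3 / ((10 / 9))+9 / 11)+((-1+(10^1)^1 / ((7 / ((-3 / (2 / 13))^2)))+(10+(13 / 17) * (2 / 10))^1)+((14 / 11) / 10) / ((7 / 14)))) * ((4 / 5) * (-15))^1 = 5583661824 / 7220856335+2791830912 * sqrt(6) / 93777355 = 73.70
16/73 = 0.22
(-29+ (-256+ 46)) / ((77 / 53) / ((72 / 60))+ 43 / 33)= -278674 / 2931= -95.08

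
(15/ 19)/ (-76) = -15/ 1444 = -0.01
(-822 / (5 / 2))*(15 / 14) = -2466 / 7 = -352.29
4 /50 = 2 /25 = 0.08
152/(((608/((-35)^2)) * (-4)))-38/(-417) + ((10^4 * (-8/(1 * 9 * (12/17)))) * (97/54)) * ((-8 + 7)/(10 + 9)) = 34318088111/30804624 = 1114.06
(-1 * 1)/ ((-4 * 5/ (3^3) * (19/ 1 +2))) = 9/ 140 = 0.06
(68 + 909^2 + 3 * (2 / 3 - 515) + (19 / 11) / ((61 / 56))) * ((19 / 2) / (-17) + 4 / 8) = -553445890 / 11407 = -48518.09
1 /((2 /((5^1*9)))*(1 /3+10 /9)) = 405 /26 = 15.58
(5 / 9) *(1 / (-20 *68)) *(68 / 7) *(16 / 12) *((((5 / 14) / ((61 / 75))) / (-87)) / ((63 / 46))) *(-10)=-28750 / 147444381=-0.00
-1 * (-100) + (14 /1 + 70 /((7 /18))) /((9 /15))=1270 /3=423.33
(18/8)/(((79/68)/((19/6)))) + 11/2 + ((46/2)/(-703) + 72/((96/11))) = 4409681/222148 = 19.85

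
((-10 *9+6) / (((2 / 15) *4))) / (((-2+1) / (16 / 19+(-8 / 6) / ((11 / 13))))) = -24150 / 209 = -115.55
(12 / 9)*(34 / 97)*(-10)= -1360 / 291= -4.67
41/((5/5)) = 41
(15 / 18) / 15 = 1 / 18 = 0.06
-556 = -556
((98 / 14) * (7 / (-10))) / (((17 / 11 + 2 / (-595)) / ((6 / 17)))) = -11319 / 10093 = -1.12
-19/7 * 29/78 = -551/546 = -1.01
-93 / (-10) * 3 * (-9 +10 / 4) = -181.35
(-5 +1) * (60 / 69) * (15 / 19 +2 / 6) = -5120 / 1311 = -3.91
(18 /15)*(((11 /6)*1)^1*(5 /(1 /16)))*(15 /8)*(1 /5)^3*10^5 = 264000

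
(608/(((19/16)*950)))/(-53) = -256/25175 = -0.01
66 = 66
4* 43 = 172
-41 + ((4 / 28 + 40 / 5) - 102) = -944 / 7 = -134.86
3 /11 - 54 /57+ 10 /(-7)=-3077 /1463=-2.10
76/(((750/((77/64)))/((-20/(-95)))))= 77/3000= 0.03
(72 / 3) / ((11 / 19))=456 / 11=41.45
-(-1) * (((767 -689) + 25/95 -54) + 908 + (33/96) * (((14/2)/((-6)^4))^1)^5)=2072369102362739317079/2222944331558289408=932.26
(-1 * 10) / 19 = -10 / 19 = -0.53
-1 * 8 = -8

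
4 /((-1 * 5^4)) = -4 /625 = -0.01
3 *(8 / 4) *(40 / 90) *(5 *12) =160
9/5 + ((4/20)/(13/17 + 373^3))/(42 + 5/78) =255401822092/141889901155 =1.80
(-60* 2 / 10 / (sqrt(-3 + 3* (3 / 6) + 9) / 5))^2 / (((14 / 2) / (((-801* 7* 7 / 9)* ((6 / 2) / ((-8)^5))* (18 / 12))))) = 84105 / 2048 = 41.07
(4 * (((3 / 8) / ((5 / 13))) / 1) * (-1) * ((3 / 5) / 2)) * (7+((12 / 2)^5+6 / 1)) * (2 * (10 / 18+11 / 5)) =-6277934 / 125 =-50223.47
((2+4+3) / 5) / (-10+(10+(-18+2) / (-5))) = 9 / 16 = 0.56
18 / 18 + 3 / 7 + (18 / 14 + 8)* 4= 270 / 7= 38.57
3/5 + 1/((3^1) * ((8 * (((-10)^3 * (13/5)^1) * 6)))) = 224639/374400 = 0.60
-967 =-967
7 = 7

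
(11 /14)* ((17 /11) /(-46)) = -17 /644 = -0.03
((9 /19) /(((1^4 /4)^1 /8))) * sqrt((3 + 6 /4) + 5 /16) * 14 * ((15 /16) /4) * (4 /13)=945 * sqrt(77) /247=33.57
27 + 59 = 86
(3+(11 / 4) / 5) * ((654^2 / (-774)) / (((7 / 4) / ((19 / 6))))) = -16027469 / 4515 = -3549.83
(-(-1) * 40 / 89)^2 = 1600 / 7921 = 0.20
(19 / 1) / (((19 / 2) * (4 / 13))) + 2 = 17 / 2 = 8.50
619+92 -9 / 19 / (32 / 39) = 431937 / 608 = 710.42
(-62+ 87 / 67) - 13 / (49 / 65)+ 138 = 197156 / 3283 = 60.05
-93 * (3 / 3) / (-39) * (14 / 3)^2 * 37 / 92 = 56203 / 2691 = 20.89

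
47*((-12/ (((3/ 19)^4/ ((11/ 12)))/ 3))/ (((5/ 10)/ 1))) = -4990811.63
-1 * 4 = -4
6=6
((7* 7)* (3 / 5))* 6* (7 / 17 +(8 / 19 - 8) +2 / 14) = -2001132 / 1615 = -1239.09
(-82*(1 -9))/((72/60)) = 1640/3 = 546.67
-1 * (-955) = 955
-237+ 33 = -204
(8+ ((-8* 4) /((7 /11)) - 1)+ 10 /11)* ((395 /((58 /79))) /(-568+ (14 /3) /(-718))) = 109662202455 /2732044238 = 40.14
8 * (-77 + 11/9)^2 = 3720992/81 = 45938.17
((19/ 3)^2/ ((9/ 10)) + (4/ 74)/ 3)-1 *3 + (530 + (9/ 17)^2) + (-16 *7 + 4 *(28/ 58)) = 11599356800/ 25117857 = 461.80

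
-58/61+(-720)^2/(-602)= -15828658/18361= -862.08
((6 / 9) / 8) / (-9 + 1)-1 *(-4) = 383 / 96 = 3.99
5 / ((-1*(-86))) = 5 / 86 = 0.06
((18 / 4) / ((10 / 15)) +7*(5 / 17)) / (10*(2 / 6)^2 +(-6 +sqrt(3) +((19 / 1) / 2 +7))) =1126719 / 1452106 - 48519*sqrt(3) / 726053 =0.66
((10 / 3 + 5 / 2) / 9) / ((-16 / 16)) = -35 / 54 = -0.65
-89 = -89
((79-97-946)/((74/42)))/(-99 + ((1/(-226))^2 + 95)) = 344660848/2519737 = 136.78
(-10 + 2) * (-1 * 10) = 80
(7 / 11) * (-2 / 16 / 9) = -7 / 792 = -0.01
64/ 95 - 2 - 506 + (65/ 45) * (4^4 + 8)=-35908/ 285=-125.99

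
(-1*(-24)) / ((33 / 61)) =488 / 11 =44.36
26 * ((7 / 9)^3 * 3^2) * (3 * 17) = 151606 / 27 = 5615.04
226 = 226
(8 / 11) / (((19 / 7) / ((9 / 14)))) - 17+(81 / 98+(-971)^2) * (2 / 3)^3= 279343.71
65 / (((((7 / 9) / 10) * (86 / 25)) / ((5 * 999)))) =1213486.30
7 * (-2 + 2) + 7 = 7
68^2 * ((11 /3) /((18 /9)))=25432 /3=8477.33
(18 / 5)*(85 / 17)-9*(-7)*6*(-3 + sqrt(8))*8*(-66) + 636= 599406-399168*sqrt(2)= 34897.20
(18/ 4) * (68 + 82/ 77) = 23931/ 77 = 310.79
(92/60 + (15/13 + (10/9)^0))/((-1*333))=-0.01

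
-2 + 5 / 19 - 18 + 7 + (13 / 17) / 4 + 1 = -14917 / 1292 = -11.55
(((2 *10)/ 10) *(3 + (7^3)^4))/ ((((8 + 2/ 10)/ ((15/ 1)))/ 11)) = 22838123886600/ 41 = 557027411868.29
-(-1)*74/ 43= 74/ 43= 1.72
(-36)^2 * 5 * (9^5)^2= 22594362918480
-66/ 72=-0.92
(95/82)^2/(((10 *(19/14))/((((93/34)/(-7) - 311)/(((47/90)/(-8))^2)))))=-456227316000/63126593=-7227.18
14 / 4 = 7 / 2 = 3.50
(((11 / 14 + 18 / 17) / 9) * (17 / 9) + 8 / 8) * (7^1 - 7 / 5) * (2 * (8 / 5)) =50336 / 2025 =24.86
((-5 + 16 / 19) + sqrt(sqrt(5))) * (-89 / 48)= 7031 / 912 - 89 * 5^(1 / 4) / 48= 4.94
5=5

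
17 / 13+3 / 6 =47 / 26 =1.81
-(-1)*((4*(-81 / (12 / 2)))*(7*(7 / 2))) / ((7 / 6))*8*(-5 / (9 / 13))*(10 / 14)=46800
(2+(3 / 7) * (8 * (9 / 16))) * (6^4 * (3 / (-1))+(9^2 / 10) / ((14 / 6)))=-2991087 / 196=-15260.65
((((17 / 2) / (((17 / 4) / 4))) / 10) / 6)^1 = 2 / 15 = 0.13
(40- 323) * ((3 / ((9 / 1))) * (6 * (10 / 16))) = -353.75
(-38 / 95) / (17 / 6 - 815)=0.00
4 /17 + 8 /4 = 38 /17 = 2.24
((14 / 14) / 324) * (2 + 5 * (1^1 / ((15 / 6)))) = 1 / 81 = 0.01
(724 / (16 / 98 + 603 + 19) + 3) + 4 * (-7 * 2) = -790141 / 15243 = -51.84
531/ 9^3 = 59/ 81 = 0.73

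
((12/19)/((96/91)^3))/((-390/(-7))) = 405769/42024960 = 0.01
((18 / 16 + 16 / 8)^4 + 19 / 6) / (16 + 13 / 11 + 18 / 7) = 4.99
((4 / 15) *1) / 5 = 4 / 75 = 0.05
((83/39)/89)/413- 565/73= -809934436/104647179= -7.74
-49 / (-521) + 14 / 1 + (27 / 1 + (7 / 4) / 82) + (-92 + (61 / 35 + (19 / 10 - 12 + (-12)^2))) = 101389173 / 1196216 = 84.76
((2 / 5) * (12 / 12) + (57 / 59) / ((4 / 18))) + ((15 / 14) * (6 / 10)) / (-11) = 106511 / 22715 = 4.69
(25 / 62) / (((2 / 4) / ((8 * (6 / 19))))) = 1200 / 589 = 2.04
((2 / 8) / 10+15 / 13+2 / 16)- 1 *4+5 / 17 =-2.40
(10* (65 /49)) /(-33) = -650 /1617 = -0.40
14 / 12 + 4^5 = 1025.17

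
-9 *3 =-27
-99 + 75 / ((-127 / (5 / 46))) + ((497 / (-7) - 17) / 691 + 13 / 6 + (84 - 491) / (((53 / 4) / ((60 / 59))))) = -2428613385269 / 18934713591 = -128.26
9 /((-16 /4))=-9 /4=-2.25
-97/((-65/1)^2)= -97/4225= -0.02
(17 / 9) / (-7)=-17 / 63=-0.27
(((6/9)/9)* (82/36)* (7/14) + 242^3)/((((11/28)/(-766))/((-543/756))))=477484984255507/24057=19848068514.59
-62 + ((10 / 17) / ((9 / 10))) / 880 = -417379 / 6732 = -62.00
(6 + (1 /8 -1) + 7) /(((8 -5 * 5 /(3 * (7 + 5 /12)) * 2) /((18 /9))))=8633 /2048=4.22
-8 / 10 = -4 / 5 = -0.80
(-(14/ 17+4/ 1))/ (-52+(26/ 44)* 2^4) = 451/ 3978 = 0.11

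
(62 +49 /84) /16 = 751 /192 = 3.91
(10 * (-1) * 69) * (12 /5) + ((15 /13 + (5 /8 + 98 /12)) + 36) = -502337 /312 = -1610.05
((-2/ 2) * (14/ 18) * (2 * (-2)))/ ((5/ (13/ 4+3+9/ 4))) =238/ 45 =5.29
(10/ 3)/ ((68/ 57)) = 95/ 34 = 2.79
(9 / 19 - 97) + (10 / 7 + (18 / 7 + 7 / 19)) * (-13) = -2913 / 19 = -153.32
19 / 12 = 1.58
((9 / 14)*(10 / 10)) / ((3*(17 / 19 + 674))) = 57 / 179522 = 0.00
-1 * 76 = -76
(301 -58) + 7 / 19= 4624 / 19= 243.37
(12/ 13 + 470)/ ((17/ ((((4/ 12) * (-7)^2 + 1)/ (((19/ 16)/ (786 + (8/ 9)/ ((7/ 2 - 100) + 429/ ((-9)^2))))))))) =29739010816/ 93575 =317809.36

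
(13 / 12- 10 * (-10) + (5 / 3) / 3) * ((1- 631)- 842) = -1346512 / 9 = -149612.44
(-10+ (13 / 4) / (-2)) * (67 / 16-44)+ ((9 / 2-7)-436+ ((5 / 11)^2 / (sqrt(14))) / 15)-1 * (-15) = 5 * sqrt(14) / 5082+ 5033 / 128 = 39.32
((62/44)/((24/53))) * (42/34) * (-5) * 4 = -57505/748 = -76.88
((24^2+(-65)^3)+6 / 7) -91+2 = -1918960 / 7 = -274137.14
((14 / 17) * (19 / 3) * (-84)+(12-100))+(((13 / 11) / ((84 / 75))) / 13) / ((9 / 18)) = -1376951 / 2618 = -525.96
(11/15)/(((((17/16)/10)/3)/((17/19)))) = 18.53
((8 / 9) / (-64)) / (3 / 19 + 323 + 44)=-19 / 502272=-0.00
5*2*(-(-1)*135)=1350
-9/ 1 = -9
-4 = -4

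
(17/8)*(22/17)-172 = -677/4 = -169.25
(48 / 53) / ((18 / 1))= 8 / 159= 0.05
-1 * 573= -573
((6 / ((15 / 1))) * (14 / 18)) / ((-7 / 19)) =-38 / 45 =-0.84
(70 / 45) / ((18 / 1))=0.09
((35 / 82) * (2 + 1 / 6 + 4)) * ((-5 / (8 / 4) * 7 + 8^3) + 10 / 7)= 1305.34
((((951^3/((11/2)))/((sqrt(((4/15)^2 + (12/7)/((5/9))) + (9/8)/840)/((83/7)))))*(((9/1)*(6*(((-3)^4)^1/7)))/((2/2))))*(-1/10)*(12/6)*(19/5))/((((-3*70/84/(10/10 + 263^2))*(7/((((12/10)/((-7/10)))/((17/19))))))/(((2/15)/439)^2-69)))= 54291435943914858814820946584064*sqrt(2228401)/313022416330568875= 258912227518440984.78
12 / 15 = 0.80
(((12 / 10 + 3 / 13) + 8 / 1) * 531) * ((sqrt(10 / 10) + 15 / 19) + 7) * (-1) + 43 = -54305896 / 1235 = -43972.39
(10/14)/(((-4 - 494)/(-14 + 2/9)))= 310/15687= 0.02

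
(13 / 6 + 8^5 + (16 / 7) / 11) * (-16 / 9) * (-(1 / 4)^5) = 15139913 / 266112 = 56.89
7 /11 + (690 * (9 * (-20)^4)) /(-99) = -10036363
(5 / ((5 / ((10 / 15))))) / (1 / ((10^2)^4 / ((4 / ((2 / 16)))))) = 6250000 / 3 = 2083333.33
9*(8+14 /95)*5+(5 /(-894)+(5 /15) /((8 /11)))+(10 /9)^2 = 675676579 /1834488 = 368.32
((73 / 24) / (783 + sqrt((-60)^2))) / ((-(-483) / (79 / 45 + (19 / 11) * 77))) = 55334 / 54967815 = 0.00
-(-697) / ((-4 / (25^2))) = -108906.25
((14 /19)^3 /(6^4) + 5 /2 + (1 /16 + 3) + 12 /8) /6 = 62783171 /53335584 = 1.18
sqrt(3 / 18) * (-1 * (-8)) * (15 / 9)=20 * sqrt(6) / 9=5.44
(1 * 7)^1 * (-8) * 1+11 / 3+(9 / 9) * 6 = -46.33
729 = 729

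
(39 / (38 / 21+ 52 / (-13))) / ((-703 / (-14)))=-5733 / 16169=-0.35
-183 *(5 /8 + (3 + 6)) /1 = -14091 /8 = -1761.38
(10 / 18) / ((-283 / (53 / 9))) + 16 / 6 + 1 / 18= 124273 / 45846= 2.71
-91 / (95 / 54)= -4914 / 95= -51.73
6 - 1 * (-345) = 351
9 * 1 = 9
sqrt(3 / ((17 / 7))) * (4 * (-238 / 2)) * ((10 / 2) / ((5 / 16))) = -448 * sqrt(357) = -8464.71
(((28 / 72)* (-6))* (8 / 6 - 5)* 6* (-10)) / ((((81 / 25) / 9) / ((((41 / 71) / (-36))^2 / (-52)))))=16179625 / 2293130736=0.01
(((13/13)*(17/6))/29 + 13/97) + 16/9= 101749/50634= 2.01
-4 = -4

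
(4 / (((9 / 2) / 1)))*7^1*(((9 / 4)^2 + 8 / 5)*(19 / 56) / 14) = 10127 / 10080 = 1.00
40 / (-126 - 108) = -20 / 117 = -0.17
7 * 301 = 2107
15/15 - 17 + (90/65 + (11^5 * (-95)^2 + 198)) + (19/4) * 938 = 1453489913.88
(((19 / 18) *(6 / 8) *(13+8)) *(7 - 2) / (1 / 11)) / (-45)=-1463 / 72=-20.32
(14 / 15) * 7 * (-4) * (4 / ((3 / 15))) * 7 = -10976 / 3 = -3658.67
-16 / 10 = -8 / 5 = -1.60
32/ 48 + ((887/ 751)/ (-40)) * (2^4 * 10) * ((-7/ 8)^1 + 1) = 343/ 4506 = 0.08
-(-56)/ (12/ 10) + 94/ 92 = 6581/ 138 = 47.69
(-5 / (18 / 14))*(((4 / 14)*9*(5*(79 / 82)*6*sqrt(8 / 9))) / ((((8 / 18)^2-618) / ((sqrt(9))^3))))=8638650*sqrt(2) / 1025861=11.91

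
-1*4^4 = -256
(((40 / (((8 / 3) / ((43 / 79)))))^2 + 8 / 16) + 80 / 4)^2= 1183593860761 / 155800324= 7596.86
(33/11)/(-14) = -3/14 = -0.21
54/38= 27/19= 1.42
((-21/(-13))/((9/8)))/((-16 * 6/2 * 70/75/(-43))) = 1.38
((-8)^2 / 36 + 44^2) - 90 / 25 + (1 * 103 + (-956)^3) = -39317435047 / 45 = -873720778.82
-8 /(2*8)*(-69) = 69 /2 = 34.50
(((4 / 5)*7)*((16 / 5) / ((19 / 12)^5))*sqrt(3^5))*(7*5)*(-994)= -6980896161792*sqrt(3) / 12380495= -976638.40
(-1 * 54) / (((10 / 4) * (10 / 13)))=-702 / 25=-28.08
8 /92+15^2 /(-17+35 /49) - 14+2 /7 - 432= -2810873 /6118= -459.44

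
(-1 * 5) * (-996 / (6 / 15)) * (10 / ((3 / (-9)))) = -373500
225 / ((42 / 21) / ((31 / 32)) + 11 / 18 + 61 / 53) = 6654150 / 113167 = 58.80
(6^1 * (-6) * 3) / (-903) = 0.12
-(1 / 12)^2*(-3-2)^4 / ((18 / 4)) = -625 / 648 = -0.96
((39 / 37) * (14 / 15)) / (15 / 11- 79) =-143 / 11285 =-0.01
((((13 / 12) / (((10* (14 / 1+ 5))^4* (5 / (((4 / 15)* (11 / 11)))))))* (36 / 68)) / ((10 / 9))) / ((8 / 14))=819 / 22154570000000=0.00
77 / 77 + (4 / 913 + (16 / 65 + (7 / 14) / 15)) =457147 / 356070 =1.28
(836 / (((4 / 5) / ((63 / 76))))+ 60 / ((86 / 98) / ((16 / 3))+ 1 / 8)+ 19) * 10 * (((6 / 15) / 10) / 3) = 991967 / 6810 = 145.66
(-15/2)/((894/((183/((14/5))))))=-4575/8344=-0.55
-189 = -189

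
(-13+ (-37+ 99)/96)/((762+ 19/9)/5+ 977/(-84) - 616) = 62265/2393036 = 0.03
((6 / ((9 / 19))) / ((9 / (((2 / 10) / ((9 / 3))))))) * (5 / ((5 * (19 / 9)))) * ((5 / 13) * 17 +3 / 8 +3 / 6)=0.33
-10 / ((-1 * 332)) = 5 / 166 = 0.03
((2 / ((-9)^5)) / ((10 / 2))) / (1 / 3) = -2 / 98415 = -0.00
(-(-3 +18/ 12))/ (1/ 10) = 15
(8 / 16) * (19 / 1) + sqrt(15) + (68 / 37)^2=sqrt(15) + 35259 / 2738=16.75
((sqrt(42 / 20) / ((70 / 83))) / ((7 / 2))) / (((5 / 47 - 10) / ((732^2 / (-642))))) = 58062484 *sqrt(210) / 20316625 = 41.41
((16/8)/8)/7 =1/28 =0.04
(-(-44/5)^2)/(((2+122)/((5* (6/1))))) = -2904/155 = -18.74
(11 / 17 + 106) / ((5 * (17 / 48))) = 87024 / 1445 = 60.22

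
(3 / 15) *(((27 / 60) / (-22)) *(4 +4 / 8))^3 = -531441 / 3407360000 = -0.00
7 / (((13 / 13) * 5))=7 / 5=1.40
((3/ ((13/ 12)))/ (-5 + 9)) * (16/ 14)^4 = 36864/ 31213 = 1.18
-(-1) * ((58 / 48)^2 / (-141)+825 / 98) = 33460391 / 3979584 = 8.41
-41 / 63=-0.65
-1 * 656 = -656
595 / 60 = 9.92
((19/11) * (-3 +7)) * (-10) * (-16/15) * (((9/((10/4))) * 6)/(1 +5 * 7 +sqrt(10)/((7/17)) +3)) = 167311872/3940145 - 10418688 * sqrt(10)/3940145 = 34.10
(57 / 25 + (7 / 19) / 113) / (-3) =-122554 / 161025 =-0.76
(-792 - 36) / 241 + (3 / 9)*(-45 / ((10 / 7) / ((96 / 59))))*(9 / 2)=-1142028 / 14219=-80.32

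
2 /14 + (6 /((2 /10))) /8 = 109 /28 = 3.89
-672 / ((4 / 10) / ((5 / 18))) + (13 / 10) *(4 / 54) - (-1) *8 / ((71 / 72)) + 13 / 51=-74661854 / 162945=-458.20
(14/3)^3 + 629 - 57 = 18188/27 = 673.63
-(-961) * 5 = 4805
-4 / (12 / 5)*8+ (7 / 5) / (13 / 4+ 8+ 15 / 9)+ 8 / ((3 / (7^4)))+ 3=6392.44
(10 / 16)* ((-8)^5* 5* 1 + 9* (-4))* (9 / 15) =-122907 / 2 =-61453.50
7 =7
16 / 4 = 4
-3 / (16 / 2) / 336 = -0.00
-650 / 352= -325 / 176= -1.85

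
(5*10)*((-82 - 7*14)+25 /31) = -277750 /31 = -8959.68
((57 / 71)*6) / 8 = 171 / 284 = 0.60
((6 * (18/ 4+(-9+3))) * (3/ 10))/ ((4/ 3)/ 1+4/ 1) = -81/ 160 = -0.51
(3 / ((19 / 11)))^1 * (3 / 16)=99 / 304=0.33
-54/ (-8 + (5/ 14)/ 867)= 655452/ 97099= 6.75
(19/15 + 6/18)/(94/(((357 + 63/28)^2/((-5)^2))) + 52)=4129938/134269985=0.03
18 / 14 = 9 / 7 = 1.29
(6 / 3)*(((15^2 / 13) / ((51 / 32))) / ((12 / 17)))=400 / 13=30.77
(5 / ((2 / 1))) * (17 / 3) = 85 / 6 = 14.17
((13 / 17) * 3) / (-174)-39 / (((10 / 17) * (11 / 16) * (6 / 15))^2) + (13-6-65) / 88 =-355783005 / 238612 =-1491.05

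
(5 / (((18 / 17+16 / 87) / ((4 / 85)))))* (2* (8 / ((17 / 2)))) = 0.36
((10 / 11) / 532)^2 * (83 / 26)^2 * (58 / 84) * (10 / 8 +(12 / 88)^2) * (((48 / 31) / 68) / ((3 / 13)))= 1533319175 / 596166086980464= 0.00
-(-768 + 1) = 767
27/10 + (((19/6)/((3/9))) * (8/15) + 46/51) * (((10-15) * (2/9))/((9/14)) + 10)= 2151017/41310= 52.07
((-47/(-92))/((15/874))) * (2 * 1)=893/15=59.53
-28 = -28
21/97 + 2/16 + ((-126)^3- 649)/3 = -1552794605/2328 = -667007.99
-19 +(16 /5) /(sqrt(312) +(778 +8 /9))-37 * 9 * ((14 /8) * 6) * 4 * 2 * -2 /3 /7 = 32477230487 /12278707-648 * sqrt(78) /61393535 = 2645.00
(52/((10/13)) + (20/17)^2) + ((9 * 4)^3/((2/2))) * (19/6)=213589762/1445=147812.98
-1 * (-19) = 19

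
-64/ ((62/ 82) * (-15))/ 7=2624/ 3255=0.81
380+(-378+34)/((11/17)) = -1668/11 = -151.64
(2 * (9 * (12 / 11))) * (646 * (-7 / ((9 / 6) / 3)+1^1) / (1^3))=-1813968 / 11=-164906.18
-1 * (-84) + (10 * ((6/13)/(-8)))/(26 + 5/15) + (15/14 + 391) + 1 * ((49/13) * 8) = 3639096/7189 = 506.20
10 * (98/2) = 490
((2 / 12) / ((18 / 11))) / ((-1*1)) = -11 / 108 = -0.10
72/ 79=0.91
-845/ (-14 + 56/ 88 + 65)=-9295/ 568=-16.36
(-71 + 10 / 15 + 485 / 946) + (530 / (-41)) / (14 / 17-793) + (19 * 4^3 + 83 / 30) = 500115597826 / 435275885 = 1148.96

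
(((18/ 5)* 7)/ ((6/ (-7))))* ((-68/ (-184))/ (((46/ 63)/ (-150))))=2361555/ 1058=2232.09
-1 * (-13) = 13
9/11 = 0.82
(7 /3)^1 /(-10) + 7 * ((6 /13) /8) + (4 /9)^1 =1439 /2340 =0.61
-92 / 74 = -46 / 37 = -1.24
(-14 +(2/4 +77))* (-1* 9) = -1143/2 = -571.50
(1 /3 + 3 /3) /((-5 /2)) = -8 /15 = -0.53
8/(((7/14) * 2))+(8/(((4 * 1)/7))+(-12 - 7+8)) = 11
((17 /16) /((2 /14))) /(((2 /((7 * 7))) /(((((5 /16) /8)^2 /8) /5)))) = 29155 /4194304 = 0.01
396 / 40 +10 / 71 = 7129 / 710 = 10.04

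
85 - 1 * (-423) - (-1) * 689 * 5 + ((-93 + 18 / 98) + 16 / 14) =189205 / 49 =3861.33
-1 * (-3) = 3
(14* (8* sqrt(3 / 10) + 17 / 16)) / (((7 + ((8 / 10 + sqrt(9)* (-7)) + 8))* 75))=-28* sqrt(30) / 975-119 / 3120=-0.20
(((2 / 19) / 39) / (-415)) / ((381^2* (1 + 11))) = -1 / 267835109490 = -0.00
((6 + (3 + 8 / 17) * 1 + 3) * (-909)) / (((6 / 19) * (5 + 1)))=-101707 / 17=-5982.76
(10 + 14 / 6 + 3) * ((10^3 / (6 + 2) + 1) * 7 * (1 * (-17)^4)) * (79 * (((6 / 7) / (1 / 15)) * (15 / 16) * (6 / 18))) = 717054929325 / 2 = 358527464662.50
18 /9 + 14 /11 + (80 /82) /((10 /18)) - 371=-165053 /451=-365.97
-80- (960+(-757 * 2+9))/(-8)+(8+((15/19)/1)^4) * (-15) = -285613545/1042568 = -273.95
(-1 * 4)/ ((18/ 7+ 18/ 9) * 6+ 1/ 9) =-252/ 1735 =-0.15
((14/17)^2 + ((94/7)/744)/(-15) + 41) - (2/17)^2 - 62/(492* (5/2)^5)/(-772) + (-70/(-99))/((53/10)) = 41.80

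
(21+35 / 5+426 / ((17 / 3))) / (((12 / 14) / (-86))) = -10352.04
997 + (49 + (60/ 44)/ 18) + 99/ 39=899711/ 858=1048.61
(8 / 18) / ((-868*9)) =-1 / 17577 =-0.00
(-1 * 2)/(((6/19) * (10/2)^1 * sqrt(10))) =-19 * sqrt(10)/150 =-0.40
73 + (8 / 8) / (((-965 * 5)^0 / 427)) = 500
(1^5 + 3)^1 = 4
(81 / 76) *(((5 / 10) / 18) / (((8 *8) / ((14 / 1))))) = 63 / 9728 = 0.01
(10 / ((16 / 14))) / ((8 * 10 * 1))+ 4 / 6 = 149 / 192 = 0.78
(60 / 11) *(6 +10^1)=960 / 11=87.27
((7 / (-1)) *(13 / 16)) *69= -6279 / 16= -392.44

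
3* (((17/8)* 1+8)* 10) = 1215/4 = 303.75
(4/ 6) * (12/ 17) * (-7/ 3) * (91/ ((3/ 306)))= -10192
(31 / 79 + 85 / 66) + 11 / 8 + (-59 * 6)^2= 2613654217 / 20856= 125319.06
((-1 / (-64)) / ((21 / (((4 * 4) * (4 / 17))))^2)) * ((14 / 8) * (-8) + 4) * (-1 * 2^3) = 5120 / 127449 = 0.04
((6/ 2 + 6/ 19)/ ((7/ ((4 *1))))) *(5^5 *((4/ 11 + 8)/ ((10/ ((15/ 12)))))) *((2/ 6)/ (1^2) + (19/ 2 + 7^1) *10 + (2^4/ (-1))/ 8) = 211312500/ 209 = 1011064.59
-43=-43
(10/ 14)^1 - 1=-2/ 7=-0.29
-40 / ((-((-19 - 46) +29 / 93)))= -465 / 752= -0.62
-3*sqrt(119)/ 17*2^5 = -96*sqrt(119)/ 17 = -61.60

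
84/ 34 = 42/ 17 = 2.47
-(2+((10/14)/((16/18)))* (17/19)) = -2.72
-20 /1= -20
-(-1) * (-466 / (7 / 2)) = -932 / 7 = -133.14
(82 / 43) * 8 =656 / 43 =15.26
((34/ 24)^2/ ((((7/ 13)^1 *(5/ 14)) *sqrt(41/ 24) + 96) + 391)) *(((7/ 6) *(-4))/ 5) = -95142268/ 24736042485 + 3757 *sqrt(246)/ 29683250982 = -0.00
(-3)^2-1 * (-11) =20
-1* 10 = -10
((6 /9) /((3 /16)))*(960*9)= 30720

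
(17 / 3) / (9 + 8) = 0.33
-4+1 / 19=-75 / 19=-3.95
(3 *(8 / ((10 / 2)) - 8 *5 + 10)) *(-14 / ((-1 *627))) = -1988 / 1045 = -1.90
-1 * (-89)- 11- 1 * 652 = -574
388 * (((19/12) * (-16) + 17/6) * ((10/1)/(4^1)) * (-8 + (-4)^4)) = -5412600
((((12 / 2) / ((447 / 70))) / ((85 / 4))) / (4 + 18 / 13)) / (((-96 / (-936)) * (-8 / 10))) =-507 / 5066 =-0.10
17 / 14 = 1.21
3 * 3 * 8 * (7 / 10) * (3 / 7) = 108 / 5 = 21.60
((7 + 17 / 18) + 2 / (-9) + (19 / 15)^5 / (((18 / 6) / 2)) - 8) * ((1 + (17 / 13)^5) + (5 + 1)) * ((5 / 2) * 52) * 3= 8003.88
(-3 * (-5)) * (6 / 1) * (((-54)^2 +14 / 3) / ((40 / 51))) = 335146.50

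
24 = 24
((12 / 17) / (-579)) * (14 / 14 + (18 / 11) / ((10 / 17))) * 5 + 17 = 16.98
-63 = -63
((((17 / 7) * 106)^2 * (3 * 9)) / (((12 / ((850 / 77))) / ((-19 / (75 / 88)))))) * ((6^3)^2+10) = -587345868744864 / 343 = -1712378626078.32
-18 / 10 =-9 / 5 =-1.80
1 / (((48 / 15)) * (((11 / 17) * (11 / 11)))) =85 / 176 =0.48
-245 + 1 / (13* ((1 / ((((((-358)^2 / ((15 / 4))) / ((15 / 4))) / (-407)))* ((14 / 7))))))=-295767623 / 1190475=-248.45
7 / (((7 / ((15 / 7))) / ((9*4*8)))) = 4320 / 7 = 617.14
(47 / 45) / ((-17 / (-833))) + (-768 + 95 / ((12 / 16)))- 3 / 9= -590.49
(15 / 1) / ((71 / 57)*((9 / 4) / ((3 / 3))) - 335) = -1140 / 25247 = -0.05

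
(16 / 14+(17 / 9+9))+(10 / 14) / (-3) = 743 / 63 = 11.79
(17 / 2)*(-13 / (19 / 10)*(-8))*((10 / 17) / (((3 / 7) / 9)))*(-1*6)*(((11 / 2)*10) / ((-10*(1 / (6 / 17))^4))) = 4670265600 / 1586899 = 2943.01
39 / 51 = 13 / 17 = 0.76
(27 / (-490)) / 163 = -0.00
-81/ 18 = -9/ 2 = -4.50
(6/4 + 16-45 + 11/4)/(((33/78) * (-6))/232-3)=8294/1009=8.22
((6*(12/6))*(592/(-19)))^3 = -358516260864/6859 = -52269465.06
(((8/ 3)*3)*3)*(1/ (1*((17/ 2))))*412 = 19776/ 17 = 1163.29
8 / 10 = 4 / 5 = 0.80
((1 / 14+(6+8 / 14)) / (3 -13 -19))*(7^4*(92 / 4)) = -733677 / 58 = -12649.60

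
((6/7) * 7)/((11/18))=108/11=9.82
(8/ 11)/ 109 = 8/ 1199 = 0.01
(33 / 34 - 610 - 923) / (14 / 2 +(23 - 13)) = -52089 / 578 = -90.12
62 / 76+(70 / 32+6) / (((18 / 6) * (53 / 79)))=236063 / 48336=4.88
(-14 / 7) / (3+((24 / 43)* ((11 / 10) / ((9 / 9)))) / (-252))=-4515 / 6767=-0.67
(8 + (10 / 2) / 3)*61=1769 / 3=589.67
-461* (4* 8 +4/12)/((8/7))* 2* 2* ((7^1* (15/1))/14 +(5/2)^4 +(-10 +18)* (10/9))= -2499456715/864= -2892889.72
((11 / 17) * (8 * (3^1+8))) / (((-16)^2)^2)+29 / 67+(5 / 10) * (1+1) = 13377451 / 9330688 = 1.43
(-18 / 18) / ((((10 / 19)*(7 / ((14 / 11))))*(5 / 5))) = -0.35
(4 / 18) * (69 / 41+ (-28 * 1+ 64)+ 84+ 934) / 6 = 43283 / 1107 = 39.10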